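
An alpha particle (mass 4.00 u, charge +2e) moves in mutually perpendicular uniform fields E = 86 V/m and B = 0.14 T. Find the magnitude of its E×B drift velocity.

v_d ≈ 610 m/s

In crossed fields the guiding centre drifts at v_d = |E×B|/B² = E/B, independent of charge and mass.
v_d = 86/0.14 = 610 m/s.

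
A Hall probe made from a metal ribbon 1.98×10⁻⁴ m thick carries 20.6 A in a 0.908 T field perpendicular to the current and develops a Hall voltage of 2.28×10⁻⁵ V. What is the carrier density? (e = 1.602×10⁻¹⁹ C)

From V_H = IB/(n e t), n = IB/(V_H e t).
n = (20.6)(0.908)/((2.28×10⁻⁵)(1.602×10⁻¹⁹)(1.98×10⁻⁴)) ≈ 2.59×10²⁸ m⁻³.

n ≈ 2.59×10²⁸ m⁻³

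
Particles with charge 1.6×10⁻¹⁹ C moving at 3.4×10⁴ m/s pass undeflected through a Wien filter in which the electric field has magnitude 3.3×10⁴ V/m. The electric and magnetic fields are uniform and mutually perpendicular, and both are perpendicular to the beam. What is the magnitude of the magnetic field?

B = 0.97 T

Balance of forces in the selector: qE = qvB ⇒ B = E/v.
B = 3.3×10⁴/3.4×10⁴ = 0.97 T.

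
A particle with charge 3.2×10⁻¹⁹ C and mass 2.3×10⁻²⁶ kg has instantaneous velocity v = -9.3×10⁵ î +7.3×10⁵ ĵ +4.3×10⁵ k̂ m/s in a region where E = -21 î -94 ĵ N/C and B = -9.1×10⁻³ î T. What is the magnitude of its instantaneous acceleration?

v×B = (0, -3910, 6640) N/C.
E + v×B = (-21.0, -4010, 6640) N/C.
F = q(E + v×B) = (3.2×10⁻¹⁹ C)·(-21.0, -4010, 6640) = (-6.72×10⁻¹⁸, -1.28×10⁻¹⁵, 2.13×10⁻¹⁵) N.
|a| = |F|/m = 2.483×10⁻¹⁵/2.3×10⁻²⁶ ≈ 1.08×10¹¹ m/s².

|a| ≈ 1.08×10¹¹ m/s²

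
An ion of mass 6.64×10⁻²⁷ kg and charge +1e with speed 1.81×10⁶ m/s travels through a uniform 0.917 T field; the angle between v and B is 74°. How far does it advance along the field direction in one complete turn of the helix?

v∥ = v cosθ = 1.81×10⁶·cos74° ≈ 4.989×10⁵ m/s.
T = 2πm/(|q|B) = 2π(6.64×10⁻²⁷)/((1.602×10⁻¹⁹)(0.917)) ≈ 2.840×10⁻⁷ s.
pitch = v∥ T = (4.989×10⁵)(2.840×10⁻⁷) ≈ 0.142 m.

p ≈ 0.142 m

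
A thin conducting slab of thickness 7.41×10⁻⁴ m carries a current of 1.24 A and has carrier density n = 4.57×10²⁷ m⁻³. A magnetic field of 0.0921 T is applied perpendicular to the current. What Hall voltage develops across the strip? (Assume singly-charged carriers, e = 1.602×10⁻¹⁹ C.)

V_H = IB/(n e t).
V_H = (1.24)(0.0921)/((4.57×10²⁷)(1.602×10⁻¹⁹)(7.41×10⁻⁴)) ≈ 2.11×10⁻⁷ V.

V_H ≈ 2.11×10⁻⁷ V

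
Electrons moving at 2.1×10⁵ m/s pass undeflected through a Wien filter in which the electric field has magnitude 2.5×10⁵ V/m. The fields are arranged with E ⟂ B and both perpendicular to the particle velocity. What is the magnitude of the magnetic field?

B = 1.2 T

Balance of forces in the selector: qE = qvB ⇒ B = E/v.
B = 2.5×10⁵/2.1×10⁵ = 1.2 T.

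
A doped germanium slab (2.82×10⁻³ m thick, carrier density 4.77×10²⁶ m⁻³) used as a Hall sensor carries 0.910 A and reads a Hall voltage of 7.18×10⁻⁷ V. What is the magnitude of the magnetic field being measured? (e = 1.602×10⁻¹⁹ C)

From V_H = IB/(n e t), B = V_H n e t / I.
B = (7.18×10⁻⁷)(4.77×10²⁶)(1.602×10⁻¹⁹)(2.82×10⁻³)/0.910 ≈ 0.170 T.

B ≈ 0.170 T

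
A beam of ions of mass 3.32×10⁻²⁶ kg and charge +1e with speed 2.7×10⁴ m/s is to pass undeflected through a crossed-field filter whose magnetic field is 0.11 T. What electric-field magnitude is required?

For straight-line motion qE = qvB, so E = vB.
E = 2.7×10⁴ × 0.11 = 3000 V/m.

E = 3000 V/m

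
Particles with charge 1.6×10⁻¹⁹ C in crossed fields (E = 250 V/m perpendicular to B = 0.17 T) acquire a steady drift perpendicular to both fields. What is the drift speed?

The E×B drift speed is v_d = E/B.
v_d = 250/0.17 = 1500 m/s.

v_d ≈ 1500 m/s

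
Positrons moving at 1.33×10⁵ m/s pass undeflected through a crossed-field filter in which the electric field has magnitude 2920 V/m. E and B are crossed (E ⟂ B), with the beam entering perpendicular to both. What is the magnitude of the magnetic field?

B = 0.0220 T

Balance of forces in the selector: qE = qvB ⇒ B = E/v.
B = 2920/1.33×10⁵ = 0.0220 T.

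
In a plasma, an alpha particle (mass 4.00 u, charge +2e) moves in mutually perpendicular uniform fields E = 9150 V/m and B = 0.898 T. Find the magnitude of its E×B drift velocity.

The E×B drift speed is v_d = E/B.
v_d = 9150/0.898 = 1.02×10⁴ m/s.

v_d ≈ 1.02×10⁴ m/s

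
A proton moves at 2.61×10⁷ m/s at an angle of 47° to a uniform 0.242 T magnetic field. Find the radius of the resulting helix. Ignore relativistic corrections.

v⊥ = v sinθ = 2.61×10⁷·sin47° ≈ 1.909×10⁷ m/s.
r = m v⊥/(|q|B) = (1.673×10⁻²⁷)(1.909×10⁷)/((1.602×10⁻¹⁹)(0.242)) ≈ 0.824 m.

r ≈ 0.824 m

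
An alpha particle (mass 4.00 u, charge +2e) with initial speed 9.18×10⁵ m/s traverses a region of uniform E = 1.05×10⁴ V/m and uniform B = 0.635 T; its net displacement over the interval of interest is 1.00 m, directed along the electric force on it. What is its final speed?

B does no work; ΔKE = |q|E d.
½mv_f² = ½mv₀² + |q|Ed = ½(6.644×10⁻²⁷)(9.18×10⁵)² + (3.204×10⁻¹⁹)(1.05×10⁴)(1.00) ≈ 2.800×10⁻¹⁵ J + 3.364×10⁻¹⁵ J ≈ 6.164×10⁻¹⁵ J.
v_f = √(2·6.164×10⁻¹⁵/6.644×10⁻²⁷) ≈ 1.36×10⁶ m/s.

v_f ≈ 1.36×10⁶ m/s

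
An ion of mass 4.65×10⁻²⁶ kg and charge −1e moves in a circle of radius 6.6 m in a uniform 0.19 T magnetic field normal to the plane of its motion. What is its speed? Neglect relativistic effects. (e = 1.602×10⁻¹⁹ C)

v ≈ 4.3×10⁶ m/s

From |q|vB = mv²/r, v = |q|Br/m.
v = (1.602×10⁻¹⁹)(0.19)(6.6)/4.65×10⁻²⁶ ≈ 4.3×10⁶ m/s.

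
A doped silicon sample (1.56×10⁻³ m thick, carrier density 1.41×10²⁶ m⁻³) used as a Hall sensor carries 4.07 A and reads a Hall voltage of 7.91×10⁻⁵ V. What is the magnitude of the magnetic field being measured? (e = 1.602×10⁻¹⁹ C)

B ≈ 0.685 T

From V_H = IB/(n e t), B = V_H n e t / I.
B = (7.91×10⁻⁵)(1.41×10²⁶)(1.602×10⁻¹⁹)(1.56×10⁻³)/4.07 ≈ 0.685 T.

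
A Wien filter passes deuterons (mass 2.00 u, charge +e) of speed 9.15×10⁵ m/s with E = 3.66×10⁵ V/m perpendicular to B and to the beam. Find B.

Balance of forces in the selector: qE = qvB ⇒ B = E/v.
B = 3.66×10⁵/9.15×10⁵ = 0.400 T.

B = 0.400 T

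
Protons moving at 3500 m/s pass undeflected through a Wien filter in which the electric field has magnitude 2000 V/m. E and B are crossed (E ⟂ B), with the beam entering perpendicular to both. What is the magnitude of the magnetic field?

Balance of forces in the selector: qE = qvB ⇒ B = E/v.
B = 2000/3500 = 0.57 T.

B = 0.57 T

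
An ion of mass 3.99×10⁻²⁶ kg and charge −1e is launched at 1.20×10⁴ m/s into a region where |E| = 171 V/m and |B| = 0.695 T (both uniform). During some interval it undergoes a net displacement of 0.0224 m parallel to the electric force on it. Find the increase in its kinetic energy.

ΔKE ≈ 6.14×10⁻¹⁹ J

The magnetic force is always ⟂ v and does no work; only the electric force changes KE.
ΔKE = F_E · d = |q|E d = (1.602×10⁻¹⁹)(171)(0.0224) ≈ 6.14×10⁻¹⁹ J.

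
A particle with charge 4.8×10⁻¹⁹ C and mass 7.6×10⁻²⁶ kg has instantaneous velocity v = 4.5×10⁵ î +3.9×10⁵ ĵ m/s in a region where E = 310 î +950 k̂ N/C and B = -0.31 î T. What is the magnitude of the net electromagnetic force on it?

|F| ≈ 5.85×10⁻¹⁴ N

v×B = (0, 0, 1.21×10⁵) N/C.
E + v×B = (310, 0, 1.22×10⁵) N/C.
F = q(E + v×B) = (4.8×10⁻¹⁹ C)·(310, 0, 1.22×10⁵) = (1.49×10⁻¹⁶, 0, 5.85×10⁻¹⁴) N.
|F| = 5.85×10⁻¹⁴ N.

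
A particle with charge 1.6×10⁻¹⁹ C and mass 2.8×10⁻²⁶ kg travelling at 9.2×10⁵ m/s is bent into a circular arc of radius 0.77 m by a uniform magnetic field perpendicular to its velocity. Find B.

B ≈ 0.21 T

From |q|vB = mv²/r, B = mv/(|q|r).
B = (2.8×10⁻²⁶)(9.2×10⁵)/((1.6×10⁻¹⁹)(0.77)) ≈ 0.21 T.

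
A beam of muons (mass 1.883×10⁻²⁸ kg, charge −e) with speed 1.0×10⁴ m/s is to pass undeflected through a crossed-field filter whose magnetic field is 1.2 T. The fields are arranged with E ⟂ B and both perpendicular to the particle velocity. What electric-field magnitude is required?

For straight-line motion qE = qvB, so E = vB.
E = 1.0×10⁴ × 1.2 = 1.2×10⁴ V/m.

E = 1.2×10⁴ V/m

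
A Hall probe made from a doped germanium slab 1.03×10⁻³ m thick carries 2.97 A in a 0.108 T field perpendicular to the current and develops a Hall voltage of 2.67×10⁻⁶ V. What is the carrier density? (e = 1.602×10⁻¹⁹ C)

n ≈ 7.28×10²⁶ m⁻³

From V_H = IB/(n e t), n = IB/(V_H e t).
n = (2.97)(0.108)/((2.67×10⁻⁶)(1.602×10⁻¹⁹)(1.03×10⁻³)) ≈ 7.28×10²⁶ m⁻³.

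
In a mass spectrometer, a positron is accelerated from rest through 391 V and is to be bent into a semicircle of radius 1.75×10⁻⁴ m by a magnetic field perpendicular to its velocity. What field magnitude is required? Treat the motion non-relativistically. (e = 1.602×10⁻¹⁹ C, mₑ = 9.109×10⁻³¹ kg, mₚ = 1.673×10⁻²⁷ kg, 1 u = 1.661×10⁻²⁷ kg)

v = √(2|q|V/m) = √(2·1.602×10⁻¹⁹·391/9.109×10⁻³¹) ≈ 1.173×10⁷ m/s.
B = mv/(|q|r) = (9.109×10⁻³¹)(1.173×10⁷)/((1.602×10⁻¹⁹)(1.75×10⁻⁴)) ≈ 0.381 T.

B ≈ 0.381 T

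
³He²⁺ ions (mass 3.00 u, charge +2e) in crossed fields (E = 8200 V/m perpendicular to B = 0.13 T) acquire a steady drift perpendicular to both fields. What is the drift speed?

The E×B drift speed is v_d = E/B.
v_d = 8200/0.13 = 6.3×10⁴ m/s.

v_d ≈ 6.3×10⁴ m/s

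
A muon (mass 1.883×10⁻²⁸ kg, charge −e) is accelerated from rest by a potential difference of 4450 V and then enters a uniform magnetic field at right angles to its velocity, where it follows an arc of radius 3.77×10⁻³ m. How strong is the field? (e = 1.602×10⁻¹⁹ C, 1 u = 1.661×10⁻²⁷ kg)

v = √(2|q|V/m) = √(2·1.602×10⁻¹⁹·4450/1.883×10⁻²⁸) ≈ 2.752×10⁶ m/s.
B = mv/(|q|r) = (1.883×10⁻²⁸)(2.752×10⁶)/((1.602×10⁻¹⁹)(3.77×10⁻³)) ≈ 0.858 T.

B ≈ 0.858 T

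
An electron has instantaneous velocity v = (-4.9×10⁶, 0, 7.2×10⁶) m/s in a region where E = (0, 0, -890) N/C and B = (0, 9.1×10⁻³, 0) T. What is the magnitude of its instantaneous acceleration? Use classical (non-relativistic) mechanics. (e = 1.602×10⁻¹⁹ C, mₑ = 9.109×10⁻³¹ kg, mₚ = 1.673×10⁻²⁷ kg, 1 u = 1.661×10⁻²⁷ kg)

|a| ≈ 1.40×10¹⁶ m/s²

v×B = (-6.55×10⁴, 0, -4.46×10⁴) N/C.
E + v×B = (-6.55×10⁴, 0, -4.55×10⁴) N/C.
F = q(E + v×B) = (−1.602×10⁻¹⁹ C)·(-6.55×10⁴, 0, -4.55×10⁴) = (1.05×10⁻¹⁴, 0, 7.29×10⁻¹⁵) N.
|a| = |F|/m = 1.278×10⁻¹⁴/9.109×10⁻³¹ ≈ 1.40×10¹⁶ m/s².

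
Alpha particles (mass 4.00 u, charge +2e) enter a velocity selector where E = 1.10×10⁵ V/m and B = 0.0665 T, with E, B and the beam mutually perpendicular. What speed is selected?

Zero net Lorentz force requires |qE| = |q v×B|, i.e. E = vB.
v = E/B = 1.10×10⁵/0.0665 = 1.65×10⁶ m/s.

v = 1.65×10⁶ m/s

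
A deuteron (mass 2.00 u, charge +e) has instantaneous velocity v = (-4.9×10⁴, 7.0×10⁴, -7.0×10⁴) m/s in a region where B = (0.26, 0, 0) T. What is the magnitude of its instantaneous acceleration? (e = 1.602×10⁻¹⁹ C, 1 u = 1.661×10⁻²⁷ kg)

v×B = (0, -1.82×10⁴, -1.82×10⁴) N/C.
F = q v×B = (1.602×10⁻¹⁹ C)·(0, -1.82×10⁴, -1.82×10⁴) = (0, -2.92×10⁻¹⁵, -2.92×10⁻¹⁵) N.
|a| = |F|/m = 4.123×10⁻¹⁵/3.322×10⁻²⁷ ≈ 1.24×10¹² m/s².

|a| ≈ 1.24×10¹² m/s²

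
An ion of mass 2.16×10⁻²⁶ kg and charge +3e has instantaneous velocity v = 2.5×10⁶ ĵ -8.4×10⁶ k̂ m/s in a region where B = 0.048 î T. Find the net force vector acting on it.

v×B = (0, -4.03×10⁵, -1.20×10⁵) N/C.
F = q v×B = (4.806×10⁻¹⁹ C)·(0, -4.03×10⁵, -1.20×10⁵) = (0, -1.94×10⁻¹³, -5.77×10⁻¹⁴) N.

F ≈ (0, -1.94×10⁻¹³, -5.77×10⁻¹⁴) N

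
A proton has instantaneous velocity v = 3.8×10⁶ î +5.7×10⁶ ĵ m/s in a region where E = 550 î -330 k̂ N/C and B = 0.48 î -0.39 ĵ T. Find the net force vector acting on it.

v×B = (0, 0, -4.22×10⁶) N/C.
E + v×B = (550, 0, -4.22×10⁶) N/C.
F = q(E + v×B) = (1.602×10⁻¹⁹ C)·(550, 0, -4.22×10⁶) = (8.81×10⁻¹⁷, 0, -6.76×10⁻¹³) N.

F ≈ (8.81×10⁻¹⁷, 0, -6.76×10⁻¹³) N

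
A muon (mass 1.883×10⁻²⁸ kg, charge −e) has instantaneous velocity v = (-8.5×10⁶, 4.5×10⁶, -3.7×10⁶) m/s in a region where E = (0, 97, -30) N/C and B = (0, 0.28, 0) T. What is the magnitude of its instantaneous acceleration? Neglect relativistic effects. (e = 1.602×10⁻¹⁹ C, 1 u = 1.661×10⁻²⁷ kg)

v×B = (1.04×10⁶, 0, -2.38×10⁶) N/C.
E + v×B = (1.04×10⁶, 97.0, -2.38×10⁶) N/C.
F = q(E + v×B) = (−1.602×10⁻¹⁹ C)·(1.04×10⁶, 97.0, -2.38×10⁶) = (-1.66×10⁻¹³, -1.55×10⁻¹⁷, 3.81×10⁻¹³) N.
|a| = |F|/m = 4.158×10⁻¹³/1.883×10⁻²⁸ ≈ 2.21×10¹⁵ m/s².

|a| ≈ 2.21×10¹⁵ m/s²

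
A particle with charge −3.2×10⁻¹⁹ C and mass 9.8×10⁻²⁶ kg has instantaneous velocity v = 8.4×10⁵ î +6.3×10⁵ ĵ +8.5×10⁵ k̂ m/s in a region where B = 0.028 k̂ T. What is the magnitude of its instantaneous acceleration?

v×B = (1.76×10⁴, -2.35×10⁴, 0) N/C.
F = q v×B = (−3.2×10⁻¹⁹ C)·(1.76×10⁴, -2.35×10⁴, 0) = (-5.64×10⁻¹⁵, 7.53×10⁻¹⁵, 0) N.
|a| = |F|/m = 9.408×10⁻¹⁵/9.8×10⁻²⁶ ≈ 9.60×10¹⁰ m/s².

|a| ≈ 9.60×10¹⁰ m/s²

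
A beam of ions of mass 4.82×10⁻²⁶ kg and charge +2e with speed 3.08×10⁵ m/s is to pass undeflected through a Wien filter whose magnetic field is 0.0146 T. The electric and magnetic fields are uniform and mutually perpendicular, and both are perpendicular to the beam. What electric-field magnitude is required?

E = 4500 V/m

For straight-line motion qE = qvB, so E = vB.
E = 3.08×10⁵ × 0.0146 = 4500 V/m.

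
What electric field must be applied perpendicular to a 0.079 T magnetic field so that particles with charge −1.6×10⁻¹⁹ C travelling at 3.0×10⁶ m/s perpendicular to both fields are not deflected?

For straight-line motion qE = qvB, so E = vB.
E = 3.0×10⁶ × 0.079 = 2.4×10⁵ V/m.

E = 2.4×10⁵ V/m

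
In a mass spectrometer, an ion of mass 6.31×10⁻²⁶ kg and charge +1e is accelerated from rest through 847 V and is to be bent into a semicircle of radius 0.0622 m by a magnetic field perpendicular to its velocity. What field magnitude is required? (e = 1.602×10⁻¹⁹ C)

v = √(2|q|V/m) = √(2·1.602×10⁻¹⁹·847/6.31×10⁻²⁶) ≈ 6.558×10⁴ m/s.
B = mv/(|q|r) = (6.31×10⁻²⁶)(6.558×10⁴)/((1.602×10⁻¹⁹)(0.0622)) ≈ 0.415 T.

B ≈ 0.415 T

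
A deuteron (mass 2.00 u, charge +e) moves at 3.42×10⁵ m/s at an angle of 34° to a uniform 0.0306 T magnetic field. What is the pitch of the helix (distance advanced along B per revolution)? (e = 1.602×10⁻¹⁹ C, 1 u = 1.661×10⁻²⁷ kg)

p ≈ 1.21 m

v∥ = v cosθ = 3.42×10⁵·cos34° ≈ 2.835×10⁵ m/s.
T = 2πm/(|q|B) = 2π(3.322×10⁻²⁷)/((1.602×10⁻¹⁹)(0.0306)) ≈ 4.258×10⁻⁶ s.
pitch = v∥ T = (2.835×10⁵)(4.258×10⁻⁶) ≈ 1.21 m.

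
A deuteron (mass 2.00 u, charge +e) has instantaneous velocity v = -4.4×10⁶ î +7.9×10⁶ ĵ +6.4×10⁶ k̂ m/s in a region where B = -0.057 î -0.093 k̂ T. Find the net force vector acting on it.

F ≈ (-1.18×10⁻¹³, -1.24×10⁻¹³, 7.21×10⁻¹⁴) N

v×B = (-7.35×10⁵, -7.74×10⁵, 4.50×10⁵) N/C.
F = q v×B = (1.602×10⁻¹⁹ C)·(-7.35×10⁵, -7.74×10⁵, 4.50×10⁵) = (-1.18×10⁻¹³, -1.24×10⁻¹³, 7.21×10⁻¹⁴) N.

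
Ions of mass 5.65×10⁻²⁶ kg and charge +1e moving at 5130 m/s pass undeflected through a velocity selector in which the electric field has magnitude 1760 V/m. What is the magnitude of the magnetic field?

Balance of forces in the selector: qE = qvB ⇒ B = E/v.
B = 1760/5130 = 0.343 T.

B = 0.343 T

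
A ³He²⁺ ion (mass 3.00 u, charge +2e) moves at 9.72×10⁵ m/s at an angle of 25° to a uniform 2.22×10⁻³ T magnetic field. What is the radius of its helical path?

v⊥ = v sinθ = 9.72×10⁵·sin25° ≈ 4.108×10⁵ m/s.
r = m v⊥/(|q|B) = (4.983×10⁻²⁷)(4.108×10⁵)/((3.204×10⁻¹⁹)(2.22×10⁻³)) ≈ 2.88 m.

r ≈ 2.88 m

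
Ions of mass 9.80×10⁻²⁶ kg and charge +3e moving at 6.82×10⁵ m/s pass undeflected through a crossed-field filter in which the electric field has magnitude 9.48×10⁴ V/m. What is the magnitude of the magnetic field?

B = 0.139 T

Balance of forces in the selector: qE = qvB ⇒ B = E/v.
B = 9.48×10⁴/6.82×10⁵ = 0.139 T.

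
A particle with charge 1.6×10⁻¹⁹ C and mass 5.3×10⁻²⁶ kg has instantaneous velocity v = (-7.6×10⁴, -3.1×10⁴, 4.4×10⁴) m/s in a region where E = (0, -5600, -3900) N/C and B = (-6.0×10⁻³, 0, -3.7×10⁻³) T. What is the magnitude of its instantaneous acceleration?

|a| ≈ 2.23×10¹⁰ m/s²

v×B = (115, -545, -186) N/C.
E + v×B = (115, -6150, -4090) N/C.
F = q(E + v×B) = (1.6×10⁻¹⁹ C)·(115, -6150, -4090) = (1.84×10⁻¹⁷, -9.83×10⁻¹⁶, -6.54×10⁻¹⁶) N.
|a| = |F|/m = 1.181×10⁻¹⁵/5.3×10⁻²⁶ ≈ 2.23×10¹⁰ m/s².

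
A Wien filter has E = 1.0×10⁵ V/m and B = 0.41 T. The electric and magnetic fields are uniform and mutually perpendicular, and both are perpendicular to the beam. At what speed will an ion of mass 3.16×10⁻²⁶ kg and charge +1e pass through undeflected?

Zero net Lorentz force requires |qE| = |q v×B|, i.e. E = vB.
v = E/B = 1.0×10⁵/0.41 = 2.4×10⁵ m/s.

v = 2.4×10⁵ m/s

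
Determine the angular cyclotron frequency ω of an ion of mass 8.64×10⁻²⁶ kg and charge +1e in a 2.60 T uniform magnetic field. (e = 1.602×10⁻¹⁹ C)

ω = |q|B/m.
ω = (1.602×10⁻¹⁹)(2.60)/8.64×10⁻²⁶ ≈ 4.82×10⁶ rad/s.

ω ≈ 4.82×10⁶ rad/s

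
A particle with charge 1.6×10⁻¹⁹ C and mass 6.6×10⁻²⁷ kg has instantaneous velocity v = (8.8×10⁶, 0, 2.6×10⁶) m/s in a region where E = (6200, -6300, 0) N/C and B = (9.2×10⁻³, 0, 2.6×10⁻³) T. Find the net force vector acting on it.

v×B = (0, 1040, 0) N/C.
E + v×B = (6200, -5260, 0) N/C.
F = q(E + v×B) = (1.6×10⁻¹⁹ C)·(6200, -5260, 0) = (9.92×10⁻¹⁶, -8.42×10⁻¹⁶, 0) N.

F ≈ (9.92×10⁻¹⁶, -8.42×10⁻¹⁶, 0) N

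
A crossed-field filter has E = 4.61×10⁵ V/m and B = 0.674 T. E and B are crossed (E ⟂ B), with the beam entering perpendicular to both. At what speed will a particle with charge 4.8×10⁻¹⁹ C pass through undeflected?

v = 6.84×10⁵ m/s

Straight-line motion ⇒ electric and magnetic forces cancel, so E = vB.
v = E/B = 4.61×10⁵/0.674 = 6.84×10⁵ m/s.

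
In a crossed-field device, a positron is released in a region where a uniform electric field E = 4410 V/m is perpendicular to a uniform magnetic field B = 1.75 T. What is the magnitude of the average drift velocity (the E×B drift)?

The E×B drift speed is v_d = E/B.
v_d = 4410/1.75 = 2520 m/s.

v_d ≈ 2520 m/s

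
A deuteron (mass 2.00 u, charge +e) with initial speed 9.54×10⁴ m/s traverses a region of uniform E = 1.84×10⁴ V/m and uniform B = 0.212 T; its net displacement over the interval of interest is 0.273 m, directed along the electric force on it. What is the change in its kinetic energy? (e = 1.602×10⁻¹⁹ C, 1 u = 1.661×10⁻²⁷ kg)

ΔKE ≈ 8.05×10⁻¹⁶ J

The magnetic force is always ⟂ v and does no work; only the electric force changes KE.
ΔKE = F_E · d = |q|E d = (1.602×10⁻¹⁹)(1.84×10⁴)(0.273) ≈ 8.05×10⁻¹⁶ J.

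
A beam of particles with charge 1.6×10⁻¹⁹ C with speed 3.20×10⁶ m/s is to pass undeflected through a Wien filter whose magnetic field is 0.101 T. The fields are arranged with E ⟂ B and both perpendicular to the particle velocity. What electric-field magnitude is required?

For straight-line motion qE = qvB, so E = vB.
E = 3.20×10⁶ × 0.101 = 3.23×10⁵ V/m.

E = 3.23×10⁵ V/m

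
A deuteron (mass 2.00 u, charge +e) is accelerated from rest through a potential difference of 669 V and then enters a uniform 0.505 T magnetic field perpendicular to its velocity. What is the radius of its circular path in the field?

r ≈ 0.0104 m

Acceleration: |q|V = ½mv² ⇒ v = √(2|q|V/m) = √(2·1.602×10⁻¹⁹·669/3.322×10⁻²⁷) ≈ 2.540×10⁵ m/s.
In the field: r = mv/(|q|B) = (3.322×10⁻²⁷)(2.540×10⁵)/((1.602×10⁻¹⁹)(0.505)) ≈ 0.0104 m.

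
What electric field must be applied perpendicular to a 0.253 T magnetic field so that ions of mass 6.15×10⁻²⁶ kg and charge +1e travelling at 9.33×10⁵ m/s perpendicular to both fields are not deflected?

E = 2.36×10⁵ V/m

For straight-line motion qE = qvB, so E = vB.
E = 9.33×10⁵ × 0.253 = 2.36×10⁵ V/m.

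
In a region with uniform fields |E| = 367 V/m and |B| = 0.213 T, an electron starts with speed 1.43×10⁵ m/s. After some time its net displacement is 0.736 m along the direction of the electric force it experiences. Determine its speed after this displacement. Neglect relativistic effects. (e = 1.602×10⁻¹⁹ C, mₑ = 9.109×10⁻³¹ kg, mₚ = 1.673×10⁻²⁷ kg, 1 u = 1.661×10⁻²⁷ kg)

v_f ≈ 9.75×10⁶ m/s

B does no work; ΔKE = |q|E d.
½mv_f² = ½mv₀² + |q|Ed = ½(9.109×10⁻³¹)(1.43×10⁵)² + (1.602×10⁻¹⁹)(367)(0.736) ≈ 9.313×10⁻²¹ J + 4.327×10⁻¹⁷ J ≈ 4.328×10⁻¹⁷ J.
v_f = √(2·4.328×10⁻¹⁷/9.109×10⁻³¹) ≈ 9.75×10⁶ m/s.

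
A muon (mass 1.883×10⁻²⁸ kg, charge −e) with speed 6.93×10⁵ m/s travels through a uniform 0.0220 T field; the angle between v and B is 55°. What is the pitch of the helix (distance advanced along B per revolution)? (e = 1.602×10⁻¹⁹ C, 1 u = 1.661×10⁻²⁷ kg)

v∥ = v cosθ = 6.93×10⁵·cos55° ≈ 3.975×10⁵ m/s.
T = 2πm/(|q|B) = 2π(1.883×10⁻²⁸)/((1.602×10⁻¹⁹)(0.0220)) ≈ 3.357×10⁻⁷ s.
pitch = v∥ T = (3.975×10⁵)(3.357×10⁻⁷) ≈ 0.133 m.

p ≈ 0.133 m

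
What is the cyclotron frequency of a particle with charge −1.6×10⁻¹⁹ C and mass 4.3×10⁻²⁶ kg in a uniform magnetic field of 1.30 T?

f ≈ 7.70×10⁵ Hz

f = |q|B/(2πm).
f = (1.6×10⁻¹⁹)(1.30)/(2π·4.3×10⁻²⁶) ≈ 7.70×10⁵ Hz.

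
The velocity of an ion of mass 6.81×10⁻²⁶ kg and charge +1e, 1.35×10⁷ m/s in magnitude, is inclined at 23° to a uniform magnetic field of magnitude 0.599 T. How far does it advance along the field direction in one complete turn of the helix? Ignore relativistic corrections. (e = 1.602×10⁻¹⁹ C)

v∥ = v cosθ = 1.35×10⁷·cos23° ≈ 1.243×10⁷ m/s.
T = 2πm/(|q|B) = 2π(6.81×10⁻²⁶)/((1.602×10⁻¹⁹)(0.599)) ≈ 4.459×10⁻⁶ s.
pitch = v∥ T = (1.243×10⁷)(4.459×10⁻⁶) ≈ 55.4 m.

p ≈ 55.4 m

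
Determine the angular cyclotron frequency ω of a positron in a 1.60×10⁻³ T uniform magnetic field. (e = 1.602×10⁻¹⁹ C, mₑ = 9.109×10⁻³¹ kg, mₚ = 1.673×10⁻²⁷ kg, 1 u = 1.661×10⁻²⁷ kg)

ω ≈ 2.81×10⁸ rad/s

ω = |q|B/m.
ω = (1.602×10⁻¹⁹)(1.60×10⁻³)/9.109×10⁻³¹ ≈ 2.81×10⁸ rad/s.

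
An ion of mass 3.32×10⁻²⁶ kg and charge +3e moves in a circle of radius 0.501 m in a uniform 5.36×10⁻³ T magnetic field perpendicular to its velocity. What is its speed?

v ≈ 3.89×10⁴ m/s

From |q|vB = mv²/r, v = |q|Br/m.
v = (4.806×10⁻¹⁹)(5.36×10⁻³)(0.501)/3.32×10⁻²⁶ ≈ 3.89×10⁴ m/s.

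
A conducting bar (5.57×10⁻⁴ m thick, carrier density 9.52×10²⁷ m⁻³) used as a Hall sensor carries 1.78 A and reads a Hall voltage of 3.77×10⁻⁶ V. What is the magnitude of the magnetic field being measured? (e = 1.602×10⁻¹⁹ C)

B ≈ 1.80 T

From V_H = IB/(n e t), B = V_H n e t / I.
B = (3.77×10⁻⁶)(9.52×10²⁷)(1.602×10⁻¹⁹)(5.57×10⁻⁴)/1.78 ≈ 1.80 T.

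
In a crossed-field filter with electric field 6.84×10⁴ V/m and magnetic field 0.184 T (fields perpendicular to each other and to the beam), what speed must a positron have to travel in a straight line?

v = 3.72×10⁵ m/s

Zero net Lorentz force requires |qE| = |q v×B|, i.e. E = vB.
v = E/B = 6.84×10⁴/0.184 = 3.72×10⁵ m/s.
The result is independent of the particle's charge and mass.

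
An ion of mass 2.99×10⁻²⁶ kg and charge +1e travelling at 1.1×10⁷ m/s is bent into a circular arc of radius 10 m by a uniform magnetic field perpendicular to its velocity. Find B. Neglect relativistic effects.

B ≈ 0.21 T

From |q|vB = mv²/r, B = mv/(|q|r).
B = (2.99×10⁻²⁶)(1.1×10⁷)/((1.602×10⁻¹⁹)(10)) ≈ 0.21 T.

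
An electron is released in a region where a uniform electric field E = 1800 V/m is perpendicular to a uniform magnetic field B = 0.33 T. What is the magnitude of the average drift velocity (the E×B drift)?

v_d ≈ 5500 m/s

The steady drift has the magnetic force balancing the electric force, so v_d = E/B.
v_d = 1800/0.33 = 5500 m/s.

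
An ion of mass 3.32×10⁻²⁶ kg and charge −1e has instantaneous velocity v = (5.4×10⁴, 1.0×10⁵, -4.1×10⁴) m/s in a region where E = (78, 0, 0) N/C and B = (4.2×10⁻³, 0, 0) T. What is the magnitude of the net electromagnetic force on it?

v×B = (0, -172, -420) N/C.
E + v×B = (78.0, -172, -420) N/C.
F = q(E + v×B) = (−1.602×10⁻¹⁹ C)·(78.0, -172, -420) = (-1.25×10⁻¹⁷, 2.76×10⁻¹⁷, 6.73×10⁻¹⁷) N.
|F| = 7.38×10⁻¹⁷ N.

|F| ≈ 7.38×10⁻¹⁷ N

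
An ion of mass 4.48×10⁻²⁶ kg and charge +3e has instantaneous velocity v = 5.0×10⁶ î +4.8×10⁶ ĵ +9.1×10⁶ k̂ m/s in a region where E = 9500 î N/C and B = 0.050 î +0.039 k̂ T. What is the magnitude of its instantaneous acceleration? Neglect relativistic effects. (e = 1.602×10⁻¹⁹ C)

v×B = (1.87×10⁵, 2.60×10⁵, -2.40×10⁵) N/C.
E + v×B = (1.97×10⁵, 2.60×10⁵, -2.40×10⁵) N/C.
F = q(E + v×B) = (4.806×10⁻¹⁹ C)·(1.97×10⁵, 2.60×10⁵, -2.40×10⁵) = (9.45×10⁻¹⁴, 1.25×10⁻¹³, -1.15×10⁻¹³) N.
|a| = |F|/m = 1.946×10⁻¹³/4.48×10⁻²⁶ ≈ 4.34×10¹² m/s².

|a| ≈ 4.34×10¹² m/s²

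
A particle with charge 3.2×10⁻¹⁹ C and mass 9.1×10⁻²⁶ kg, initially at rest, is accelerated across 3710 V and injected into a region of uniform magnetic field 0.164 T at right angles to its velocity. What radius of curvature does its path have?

Acceleration: |q|V = ½mv² ⇒ v = √(2|q|V/m) = √(2·3.2×10⁻¹⁹·3710/9.1×10⁻²⁶) ≈ 1.615×10⁵ m/s.
In the field: r = mv/(|q|B) = (9.1×10⁻²⁶)(1.615×10⁵)/((3.2×10⁻¹⁹)(0.164)) ≈ 0.280 m.

r ≈ 0.280 m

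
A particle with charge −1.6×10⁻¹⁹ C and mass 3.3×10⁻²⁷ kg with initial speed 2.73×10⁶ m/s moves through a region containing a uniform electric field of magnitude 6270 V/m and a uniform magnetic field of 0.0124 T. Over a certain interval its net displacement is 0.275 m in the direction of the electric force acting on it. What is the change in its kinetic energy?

The magnetic force is always ⟂ v and does no work; only the electric force changes KE.
ΔKE = F_E · d = |q|E d = (1.6×10⁻¹⁹)(6270)(0.275) ≈ 2.76×10⁻¹⁶ J.

ΔKE ≈ 2.76×10⁻¹⁶ J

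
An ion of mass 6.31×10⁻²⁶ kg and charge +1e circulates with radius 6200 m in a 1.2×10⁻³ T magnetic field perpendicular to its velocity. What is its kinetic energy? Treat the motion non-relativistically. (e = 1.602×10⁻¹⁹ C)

v = |q|Br/m, then KE = ½mv² = (qBr)²/(2m).
v = (1.602×10⁻¹⁹)(1.2×10⁻³)(6200)/6.31×10⁻²⁶ ≈ 1.889×10⁷ m/s.
KE = ½(6.31×10⁻²⁶)(1.889×10⁷)² ≈ 1.1×10⁻¹¹ J = 7.0×10⁷ eV.

KE ≈ 7.0×10⁷ eV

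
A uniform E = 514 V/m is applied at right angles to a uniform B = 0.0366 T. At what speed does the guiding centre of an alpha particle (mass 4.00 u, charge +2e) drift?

In crossed fields the guiding centre drifts at v_d = |E×B|/B² = E/B, independent of charge and mass.
v_d = 514/0.0366 = 1.40×10⁴ m/s.

v_d ≈ 1.40×10⁴ m/s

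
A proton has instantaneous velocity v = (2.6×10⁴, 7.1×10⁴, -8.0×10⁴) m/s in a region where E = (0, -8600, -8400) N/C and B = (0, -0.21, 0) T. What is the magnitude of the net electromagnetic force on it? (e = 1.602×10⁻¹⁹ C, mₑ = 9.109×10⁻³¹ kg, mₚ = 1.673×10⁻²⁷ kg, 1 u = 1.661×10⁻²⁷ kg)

v×B = (-1.68×10⁴, 0, -5460) N/C.
E + v×B = (-1.68×10⁴, -8600, -1.39×10⁴) N/C.
F = q(E + v×B) = (1.602×10⁻¹⁹ C)·(-1.68×10⁴, -8600, -1.39×10⁴) = (-2.69×10⁻¹⁵, -1.38×10⁻¹⁵, -2.22×10⁻¹⁵) N.
|F| = 3.75×10⁻¹⁵ N.

|F| ≈ 3.75×10⁻¹⁵ N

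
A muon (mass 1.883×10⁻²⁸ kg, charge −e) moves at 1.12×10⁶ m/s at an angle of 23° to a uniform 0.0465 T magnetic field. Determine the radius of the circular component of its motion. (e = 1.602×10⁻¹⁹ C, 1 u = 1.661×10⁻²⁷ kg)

v⊥ = v sinθ = 1.12×10⁶·sin23° ≈ 4.376×10⁵ m/s.
r = m v⊥/(|q|B) = (1.883×10⁻²⁸)(4.376×10⁵)/((1.602×10⁻¹⁹)(0.0465)) ≈ 0.0111 m.

r ≈ 0.0111 m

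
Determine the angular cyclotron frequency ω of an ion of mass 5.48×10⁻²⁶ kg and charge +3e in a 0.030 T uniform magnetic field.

ω ≈ 2.6×10⁵ rad/s

ω = |q|B/m.
ω = (4.806×10⁻¹⁹)(0.030)/5.48×10⁻²⁶ ≈ 2.6×10⁵ rad/s.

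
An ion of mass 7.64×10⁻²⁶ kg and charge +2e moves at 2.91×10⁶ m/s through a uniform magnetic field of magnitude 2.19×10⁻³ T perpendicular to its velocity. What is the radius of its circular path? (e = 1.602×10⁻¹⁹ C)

The magnetic force provides the centripetal force: |q|vB = mv²/r.
r = mv/(|q|B) = (7.64×10⁻²⁶)(2.91×10⁶)/((3.204×10⁻¹⁹)(2.19×10⁻³)) ≈ 317 m.

r ≈ 317 m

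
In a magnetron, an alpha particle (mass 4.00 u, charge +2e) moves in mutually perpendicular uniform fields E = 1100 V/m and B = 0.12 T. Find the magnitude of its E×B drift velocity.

v_d ≈ 9200 m/s

The E×B drift speed is v_d = E/B.
v_d = 1100/0.12 = 9200 m/s.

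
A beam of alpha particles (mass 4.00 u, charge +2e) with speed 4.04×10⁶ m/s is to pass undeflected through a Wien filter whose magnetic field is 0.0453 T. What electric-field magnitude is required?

For straight-line motion qE = qvB, so E = vB.
E = 4.04×10⁶ × 0.0453 = 1.83×10⁵ V/m.

E = 1.83×10⁵ V/m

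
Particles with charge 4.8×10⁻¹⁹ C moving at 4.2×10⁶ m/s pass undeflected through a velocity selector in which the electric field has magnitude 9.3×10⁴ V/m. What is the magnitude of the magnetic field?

Balance of forces in the selector: qE = qvB ⇒ B = E/v.
B = 9.3×10⁴/4.2×10⁶ = 0.022 T.

B = 0.022 T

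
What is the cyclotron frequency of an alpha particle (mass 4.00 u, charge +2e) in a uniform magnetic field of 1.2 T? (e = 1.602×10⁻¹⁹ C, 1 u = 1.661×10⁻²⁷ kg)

f = |q|B/(2πm).
f = (3.204×10⁻¹⁹)(1.2)/(2π·6.644×10⁻²⁷) ≈ 9.2×10⁶ Hz.

f ≈ 9.2×10⁶ Hz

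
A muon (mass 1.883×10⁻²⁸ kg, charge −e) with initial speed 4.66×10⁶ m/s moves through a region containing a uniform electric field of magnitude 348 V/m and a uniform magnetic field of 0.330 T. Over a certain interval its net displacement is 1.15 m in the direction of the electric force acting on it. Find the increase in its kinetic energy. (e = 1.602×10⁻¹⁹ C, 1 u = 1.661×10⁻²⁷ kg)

ΔKE ≈ 6.41×10⁻¹⁷ J

The magnetic force is always ⟂ v and does no work; only the electric force changes KE.
ΔKE = F_E · d = |q|E d = (1.602×10⁻¹⁹)(348)(1.15) ≈ 6.41×10⁻¹⁷ J.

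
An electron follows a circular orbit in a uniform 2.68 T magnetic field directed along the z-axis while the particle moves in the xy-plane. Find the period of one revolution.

The cyclotron period depends only on m, q, B: T = 2πm/(|q|B).
T = 2π(9.109×10⁻³¹)/((1.602×10⁻¹⁹)(2.68)) ≈ 1.33×10⁻¹¹ s.

T ≈ 1.33×10⁻¹¹ s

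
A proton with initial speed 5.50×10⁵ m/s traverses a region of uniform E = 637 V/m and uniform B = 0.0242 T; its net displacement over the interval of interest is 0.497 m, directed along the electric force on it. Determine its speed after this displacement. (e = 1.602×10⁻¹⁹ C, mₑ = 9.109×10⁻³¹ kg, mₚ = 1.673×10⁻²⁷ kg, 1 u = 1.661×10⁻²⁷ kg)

B does no work; ΔKE = |q|E d.
½mv_f² = ½mv₀² + |q|Ed = ½(1.673×10⁻²⁷)(5.50×10⁵)² + (1.602×10⁻¹⁹)(637)(0.497) ≈ 2.530×10⁻¹⁶ J + 5.072×10⁻¹⁷ J ≈ 3.038×10⁻¹⁶ J.
v_f = √(2·3.038×10⁻¹⁶/1.673×10⁻²⁷) ≈ 6.03×10⁵ m/s.

v_f ≈ 6.03×10⁵ m/s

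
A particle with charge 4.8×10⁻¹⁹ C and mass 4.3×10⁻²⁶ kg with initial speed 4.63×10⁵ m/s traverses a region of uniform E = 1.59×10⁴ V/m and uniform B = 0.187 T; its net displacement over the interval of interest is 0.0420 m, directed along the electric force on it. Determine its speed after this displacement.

B does no work; ΔKE = |q|E d.
½mv_f² = ½mv₀² + |q|Ed = ½(4.3×10⁻²⁶)(4.63×10⁵)² + (4.8×10⁻¹⁹)(1.59×10⁴)(0.0420) ≈ 4.609×10⁻¹⁵ J + 3.205×10⁻¹⁶ J ≈ 4.929×10⁻¹⁵ J.
v_f = √(2·4.929×10⁻¹⁵/4.3×10⁻²⁶) ≈ 4.79×10⁵ m/s.

v_f ≈ 4.79×10⁵ m/s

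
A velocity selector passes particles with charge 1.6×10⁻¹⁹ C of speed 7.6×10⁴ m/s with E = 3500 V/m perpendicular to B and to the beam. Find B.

B = 0.046 T

Balance of forces in the selector: qE = qvB ⇒ B = E/v.
B = 3500/7.6×10⁴ = 0.046 T.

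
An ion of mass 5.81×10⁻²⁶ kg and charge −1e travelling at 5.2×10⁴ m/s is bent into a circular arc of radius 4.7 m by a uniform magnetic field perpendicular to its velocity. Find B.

B ≈ 4.0×10⁻³ T

From |q|vB = mv²/r, B = mv/(|q|r).
B = (5.81×10⁻²⁶)(5.2×10⁴)/((1.602×10⁻¹⁹)(4.7)) ≈ 4.0×10⁻³ T.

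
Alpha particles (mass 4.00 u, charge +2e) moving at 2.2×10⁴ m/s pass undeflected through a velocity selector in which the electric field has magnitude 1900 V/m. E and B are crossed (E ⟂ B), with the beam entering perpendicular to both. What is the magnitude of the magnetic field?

B = 0.086 T

Balance of forces in the selector: qE = qvB ⇒ B = E/v.
B = 1900/2.2×10⁴ = 0.086 T.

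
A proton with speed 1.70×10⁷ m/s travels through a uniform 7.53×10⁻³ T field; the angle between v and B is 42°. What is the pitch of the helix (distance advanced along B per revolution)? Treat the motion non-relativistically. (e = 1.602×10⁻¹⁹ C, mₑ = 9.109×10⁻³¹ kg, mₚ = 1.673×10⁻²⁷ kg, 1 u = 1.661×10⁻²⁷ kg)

v∥ = v cosθ = 1.70×10⁷·cos42° ≈ 1.263×10⁷ m/s.
T = 2πm/(|q|B) = 2π(1.673×10⁻²⁷)/((1.602×10⁻¹⁹)(7.53×10⁻³)) ≈ 8.714×10⁻⁶ s.
pitch = v∥ T = (1.263×10⁷)(8.714×10⁻⁶) ≈ 110 m.

p ≈ 110 m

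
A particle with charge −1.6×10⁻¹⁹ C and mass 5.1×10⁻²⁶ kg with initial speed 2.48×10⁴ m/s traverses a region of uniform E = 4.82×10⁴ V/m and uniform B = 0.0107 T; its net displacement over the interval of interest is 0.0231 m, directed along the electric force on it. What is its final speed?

v_f ≈ 8.72×10⁴ m/s

B does no work; ΔKE = |q|E d.
½mv_f² = ½mv₀² + |q|Ed = ½(5.1×10⁻²⁶)(2.48×10⁴)² + (1.6×10⁻¹⁹)(4.82×10⁴)(0.0231) ≈ 1.568×10⁻¹⁷ J + 1.781×10⁻¹⁶ J ≈ 1.938×10⁻¹⁶ J.
v_f = √(2·1.938×10⁻¹⁶/5.1×10⁻²⁶) ≈ 8.72×10⁴ m/s.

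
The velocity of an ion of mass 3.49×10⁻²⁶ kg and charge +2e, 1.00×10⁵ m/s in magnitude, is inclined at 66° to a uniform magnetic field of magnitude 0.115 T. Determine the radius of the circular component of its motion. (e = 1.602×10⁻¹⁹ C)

r ≈ 0.0865 m

v⊥ = v sinθ = 1.00×10⁵·sin66° ≈ 9.135×10⁴ m/s.
r = m v⊥/(|q|B) = (3.49×10⁻²⁶)(9.135×10⁴)/((3.204×10⁻¹⁹)(0.115)) ≈ 0.0865 m.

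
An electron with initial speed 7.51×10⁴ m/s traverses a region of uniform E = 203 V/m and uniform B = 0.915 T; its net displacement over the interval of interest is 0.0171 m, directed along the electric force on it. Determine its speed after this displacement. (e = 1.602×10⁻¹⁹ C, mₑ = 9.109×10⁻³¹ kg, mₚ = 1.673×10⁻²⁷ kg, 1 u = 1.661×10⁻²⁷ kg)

B does no work; ΔKE = |q|E d.
½mv_f² = ½mv₀² + |q|Ed = ½(9.109×10⁻³¹)(7.51×10⁴)² + (1.602×10⁻¹⁹)(203)(0.0171) ≈ 2.569×10⁻²¹ J + 5.561×10⁻¹⁹ J ≈ 5.587×10⁻¹⁹ J.
v_f = √(2·5.587×10⁻¹⁹/9.109×10⁻³¹) ≈ 1.11×10⁶ m/s.

v_f ≈ 1.11×10⁶ m/s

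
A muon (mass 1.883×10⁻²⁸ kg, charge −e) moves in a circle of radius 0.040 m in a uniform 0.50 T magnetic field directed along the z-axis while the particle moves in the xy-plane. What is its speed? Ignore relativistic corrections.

From |q|vB = mv²/r, v = |q|Br/m.
v = (1.602×10⁻¹⁹)(0.50)(0.040)/1.883×10⁻²⁸ ≈ 1.7×10⁷ m/s.

v ≈ 1.7×10⁷ m/s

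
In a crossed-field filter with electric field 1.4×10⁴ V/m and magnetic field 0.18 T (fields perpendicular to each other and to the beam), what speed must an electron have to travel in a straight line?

v = 7.8×10⁴ m/s

Straight-line motion ⇒ electric and magnetic forces cancel, so E = vB.
v = E/B = 1.4×10⁴/0.18 = 7.8×10⁴ m/s.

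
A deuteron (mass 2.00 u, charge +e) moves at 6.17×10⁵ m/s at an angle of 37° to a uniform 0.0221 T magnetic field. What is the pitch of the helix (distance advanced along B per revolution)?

p ≈ 2.91 m

v∥ = v cosθ = 6.17×10⁵·cos37° ≈ 4.928×10⁵ m/s.
T = 2πm/(|q|B) = 2π(3.322×10⁻²⁷)/((1.602×10⁻¹⁹)(0.0221)) ≈ 5.896×10⁻⁶ s.
pitch = v∥ T = (4.928×10⁵)(5.896×10⁻⁶) ≈ 2.91 m.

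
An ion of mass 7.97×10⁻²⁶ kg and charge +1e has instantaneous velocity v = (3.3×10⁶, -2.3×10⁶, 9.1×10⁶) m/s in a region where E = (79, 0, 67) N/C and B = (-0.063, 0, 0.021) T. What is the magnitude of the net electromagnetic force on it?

v×B = (-4.83×10⁴, -6.43×10⁵, -1.45×10⁵) N/C.
E + v×B = (-4.82×10⁴, -6.43×10⁵, -1.45×10⁵) N/C.
F = q(E + v×B) = (1.602×10⁻¹⁹ C)·(-4.82×10⁴, -6.43×10⁵, -1.45×10⁵) = (-7.73×10⁻¹⁵, -1.03×10⁻¹³, -2.32×10⁻¹⁴) N.
|F| = 1.06×10⁻¹³ N.

|F| ≈ 1.06×10⁻¹³ N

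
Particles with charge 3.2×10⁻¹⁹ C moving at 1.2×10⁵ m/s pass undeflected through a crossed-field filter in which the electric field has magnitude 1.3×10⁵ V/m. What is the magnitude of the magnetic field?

B = 1.1 T

Balance of forces in the selector: qE = qvB ⇒ B = E/v.
B = 1.3×10⁵/1.2×10⁵ = 1.1 T.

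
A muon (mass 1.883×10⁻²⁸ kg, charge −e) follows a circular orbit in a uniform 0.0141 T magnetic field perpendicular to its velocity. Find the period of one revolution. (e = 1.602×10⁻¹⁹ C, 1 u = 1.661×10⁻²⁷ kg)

T ≈ 5.24×10⁻⁷ s

The cyclotron period depends only on m, q, B: T = 2πm/(|q|B).
T = 2π(1.883×10⁻²⁸)/((1.602×10⁻¹⁹)(0.0141)) ≈ 5.24×10⁻⁷ s.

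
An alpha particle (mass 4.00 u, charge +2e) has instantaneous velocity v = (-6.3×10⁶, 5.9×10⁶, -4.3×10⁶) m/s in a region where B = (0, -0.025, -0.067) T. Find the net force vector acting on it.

v×B = (-5.03×10⁵, -4.22×10⁵, 1.58×10⁵) N/C.
F = q v×B = (3.204×10⁻¹⁹ C)·(-5.03×10⁵, -4.22×10⁵, 1.58×10⁵) = (-1.61×10⁻¹³, -1.35×10⁻¹³, 5.05×10⁻¹⁴) N.

F ≈ (-1.61×10⁻¹³, -1.35×10⁻¹³, 5.05×10⁻¹⁴) N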